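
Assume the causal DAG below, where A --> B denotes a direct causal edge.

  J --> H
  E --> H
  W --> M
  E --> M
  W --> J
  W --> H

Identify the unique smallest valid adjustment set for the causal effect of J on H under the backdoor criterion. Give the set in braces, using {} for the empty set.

Variables eligible for adjustment (non-descendants of J, excluding J and H): {E, M, W}.
Backdoor paths from J to H:
  P1: J <- W -> M <- E -> H
  P2: J <- W -> H
The empty set is not sufficient: P2 (J <- W -> H) has no collider blocking it and no conditioned non-collider, so it is open.
Try {W}:
  P1: blocked at fork node W ∈ conditioning set.
  P2: blocked at fork node W ∈ conditioning set.
{W} contains no descendant of J and blocks every backdoor path.
No other singleton works — e.g. {E} leaves P2 open — so {W} is the unique smallest valid adjustment set.

{W}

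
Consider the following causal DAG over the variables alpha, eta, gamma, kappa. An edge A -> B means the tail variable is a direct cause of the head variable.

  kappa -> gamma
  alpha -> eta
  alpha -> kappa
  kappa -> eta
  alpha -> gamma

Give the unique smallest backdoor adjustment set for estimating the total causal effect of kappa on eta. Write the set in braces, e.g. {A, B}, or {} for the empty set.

Variables eligible for adjustment (non-descendants of kappa, excluding kappa and eta): {alpha}.
Backdoor paths from kappa to eta:
  P1: kappa <- alpha -> eta
The empty set is not sufficient: P1 (kappa <- alpha -> eta) has no collider blocking it and no conditioned non-collider, so it is open.
Try {alpha}:
  P1: blocked at fork node alpha ∈ conditioning set.
{alpha} contains no descendant of kappa and blocks every backdoor path.
{alpha} is the unique smallest valid adjustment set.

{alpha}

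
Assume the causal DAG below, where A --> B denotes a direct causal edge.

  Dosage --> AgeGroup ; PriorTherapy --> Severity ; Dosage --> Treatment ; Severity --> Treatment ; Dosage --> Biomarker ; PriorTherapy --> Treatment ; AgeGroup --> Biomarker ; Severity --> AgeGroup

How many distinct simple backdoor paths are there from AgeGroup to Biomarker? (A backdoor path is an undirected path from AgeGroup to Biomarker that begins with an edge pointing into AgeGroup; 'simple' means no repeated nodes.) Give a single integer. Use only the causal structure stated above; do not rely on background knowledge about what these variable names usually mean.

A backdoor path from AgeGroup to Biomarker is any simple undirected path whose first edge points into AgeGroup (i.e. leaves AgeGroup via a parent).
Parents of AgeGroup: {Dosage, Severity}.
Enumerating:
  P1: AgeGroup <- Dosage -> Biomarker
  P2: AgeGroup <- Severity <- PriorTherapy -> Treatment <- Dosage -> Biomarker
  P3: AgeGroup <- Severity -> Treatment <- Dosage -> Biomarker
That exhausts the simple backdoor paths. Count: 3.

3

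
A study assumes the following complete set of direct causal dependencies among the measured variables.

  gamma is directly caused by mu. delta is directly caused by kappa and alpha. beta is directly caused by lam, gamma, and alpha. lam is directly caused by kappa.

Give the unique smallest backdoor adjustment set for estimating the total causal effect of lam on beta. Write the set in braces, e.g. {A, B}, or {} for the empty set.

{}

Variables eligible for adjustment (non-descendants of lam, excluding lam and beta): {alpha, delta, gamma, kappa, mu}.
Backdoor paths from lam to beta:
  P1: lam <- kappa -> delta <- alpha -> beta
Each backdoor path contains an unconditioned collider, so every path is already blocked with the empty conditioning set:
  P1: blocked at collider delta (neither it nor any descendant is in the conditioning set).
The empty set is therefore the unique smallest valid set.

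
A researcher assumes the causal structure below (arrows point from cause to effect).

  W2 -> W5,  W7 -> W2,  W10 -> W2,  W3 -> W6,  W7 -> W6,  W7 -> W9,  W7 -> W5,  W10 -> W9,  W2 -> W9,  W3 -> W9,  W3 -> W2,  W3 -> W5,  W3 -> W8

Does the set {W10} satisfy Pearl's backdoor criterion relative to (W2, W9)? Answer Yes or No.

Backdoor paths from W2 to W9 (paths whose first edge points into W2):
  P1: W2 <- W10 -> W9
  P2: W2 <- W7 -> W6 <- W3 -> W9
  P3: W2 <- W7 -> W9
  P4: W2 <- W7 -> W5 <- W3 -> W9
  P5: W2 <- W3 -> W6 <- W7 -> W9
  P6: W2 <- W3 -> W9
  P7: W2 <- W3 -> W5 <- W7 -> W9
Condition 1 (no descendant of W2 in the set): holds — descendants of W2 are {W5, W9}; none are in {W10}.
Condition 2 (every backdoor path blocked by {W10}):
  P1: blocked at fork node W10 ∈ conditioning set.
  P2: blocked at collider W6 (neither it nor any descendant is in the conditioning set).
  P3: open — no interior node is in the conditioning set.
  P4: blocked at collider W5 (neither it nor any descendant is in the conditioning set).
  P5: blocked at collider W6 (neither it nor any descendant is in the conditioning set).
  P6: open — no interior node is in the conditioning set.
  P7: blocked at collider W5 (neither it nor any descendant is in the conditioning set).
{W10} does not satisfy the backdoor criterion.

No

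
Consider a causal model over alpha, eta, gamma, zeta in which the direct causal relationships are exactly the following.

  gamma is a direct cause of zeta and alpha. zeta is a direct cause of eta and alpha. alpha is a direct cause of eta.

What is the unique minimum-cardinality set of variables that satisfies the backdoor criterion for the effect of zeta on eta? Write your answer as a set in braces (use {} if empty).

Variables eligible for adjustment (non-descendants of zeta, excluding zeta and eta): {gamma}.
Backdoor paths from zeta to eta:
  P1: zeta <- gamma -> alpha -> eta
The empty set is not sufficient: P1 (zeta <- gamma -> alpha -> eta) has no collider blocking it and no conditioned non-collider, so it is open.
Try {gamma}:
  P1: blocked at fork node gamma ∈ conditioning set.
{gamma} contains no descendant of zeta and blocks every backdoor path.
{gamma} is the unique smallest valid adjustment set.

{gamma}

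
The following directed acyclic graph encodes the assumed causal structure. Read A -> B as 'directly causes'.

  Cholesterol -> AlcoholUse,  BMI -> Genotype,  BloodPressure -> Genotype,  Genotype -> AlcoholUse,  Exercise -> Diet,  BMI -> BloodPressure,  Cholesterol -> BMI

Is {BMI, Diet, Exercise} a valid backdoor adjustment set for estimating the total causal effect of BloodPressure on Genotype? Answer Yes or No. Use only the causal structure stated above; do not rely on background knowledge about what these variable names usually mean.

Backdoor paths from BloodPressure to Genotype (paths whose first edge points into BloodPressure):
  P1: BloodPressure <- BMI <- Cholesterol -> AlcoholUse <- Genotype
  P2: BloodPressure <- BMI -> Genotype
Condition 1 (no descendant of BloodPressure in the set): holds — descendants of BloodPressure are {AlcoholUse, Genotype}; none are in {BMI, Diet, Exercise}.
Condition 2 (every backdoor path blocked by {BMI, Diet, Exercise}):
  P1: blocked at chain node BMI ∈ conditioning set.
  P2: blocked at fork node BMI ∈ conditioning set.
{BMI, Diet, Exercise} satisfies the backdoor criterion.

Yes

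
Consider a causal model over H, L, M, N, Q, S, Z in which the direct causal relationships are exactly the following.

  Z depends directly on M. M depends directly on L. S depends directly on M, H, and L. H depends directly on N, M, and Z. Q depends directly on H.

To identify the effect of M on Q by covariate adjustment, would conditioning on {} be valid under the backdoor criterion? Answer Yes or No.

Yes

Backdoor paths from M to Q (paths whose first edge points into M):
  P1: M <- L -> S <- H -> Q
Condition 1 (no descendant of M in the set): holds — descendants of M are {H, Q, S, Z}; none are in {}.
Condition 2 (every backdoor path blocked by {}):
  P1: blocked at collider S (neither it nor any descendant is in the conditioning set).
{} satisfies the backdoor criterion.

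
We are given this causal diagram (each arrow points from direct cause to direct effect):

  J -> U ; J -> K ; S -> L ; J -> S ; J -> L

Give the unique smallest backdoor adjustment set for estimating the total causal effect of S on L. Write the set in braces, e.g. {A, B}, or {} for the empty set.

{J}

Variables eligible for adjustment (non-descendants of S, excluding S and L): {J, K, U}.
Backdoor paths from S to L:
  P1: S <- J -> L
The empty set is not sufficient: P1 (S <- J -> L) has no collider blocking it and no conditioned non-collider, so it is open.
Try {J}:
  P1: blocked at fork node J ∈ conditioning set.
{J} contains no descendant of S and blocks every backdoor path.
No other singleton works — e.g. {U} leaves P1 open — so {J} is the unique smallest valid adjustment set.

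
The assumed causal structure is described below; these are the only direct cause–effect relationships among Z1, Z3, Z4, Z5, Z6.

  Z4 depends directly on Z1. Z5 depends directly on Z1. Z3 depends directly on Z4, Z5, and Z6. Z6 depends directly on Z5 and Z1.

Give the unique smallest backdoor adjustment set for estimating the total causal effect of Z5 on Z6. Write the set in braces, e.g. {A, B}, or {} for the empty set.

Variables eligible for adjustment (non-descendants of Z5, excluding Z5 and Z6): {Z1, Z4}.
Backdoor paths from Z5 to Z6:
  P1: Z5 <- Z1 -> Z4 -> Z3 <- Z6
  P2: Z5 <- Z1 -> Z6
The empty set is not sufficient: P2 (Z5 <- Z1 -> Z6) has no collider blocking it and no conditioned non-collider, so it is open.
Try {Z1}:
  P1: blocked at fork node Z1 ∈ conditioning set.
  P2: blocked at fork node Z1 ∈ conditioning set.
{Z1} contains no descendant of Z5 and blocks every backdoor path.
No other singleton works — e.g. {Z4} leaves P2 open — so {Z1} is the unique smallest valid adjustment set.

{Z1}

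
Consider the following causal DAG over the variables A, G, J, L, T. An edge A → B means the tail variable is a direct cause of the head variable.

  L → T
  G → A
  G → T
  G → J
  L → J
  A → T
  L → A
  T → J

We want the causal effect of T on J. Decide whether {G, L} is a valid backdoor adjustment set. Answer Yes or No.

Backdoor paths from T to J (paths whose first edge points into T):
  P1: T <- L -> A <- G -> J
  P2: T <- L -> J
  P3: T <- G -> A <- L -> J
  P4: T <- G -> J
  P5: T <- A <- L -> J
  P6: T <- A <- G -> J
Condition 1 (no descendant of T in the set): holds — descendants of T are {J}; none are in {G, L}.
Condition 2 (every backdoor path blocked by {G, L}):
  P1: blocked at fork node L ∈ conditioning set.
  P2: blocked at fork node L ∈ conditioning set.
  P3: blocked at fork node G ∈ conditioning set.
  P4: blocked at fork node G ∈ conditioning set.
  P5: blocked at fork node L ∈ conditioning set.
  P6: blocked at fork node G ∈ conditioning set.
{G, L} satisfies the backdoor criterion.

Yes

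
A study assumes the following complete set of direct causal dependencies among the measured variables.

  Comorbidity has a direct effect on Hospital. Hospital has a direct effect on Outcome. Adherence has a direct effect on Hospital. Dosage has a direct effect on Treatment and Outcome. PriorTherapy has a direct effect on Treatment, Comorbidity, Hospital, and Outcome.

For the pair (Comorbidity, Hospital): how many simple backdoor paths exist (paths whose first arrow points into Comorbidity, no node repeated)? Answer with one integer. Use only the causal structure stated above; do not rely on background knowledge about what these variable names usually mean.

3

A backdoor path from Comorbidity to Hospital is any simple undirected path whose first edge points into Comorbidity (i.e. leaves Comorbidity via a parent).
Parents of Comorbidity: {PriorTherapy}.
Enumerating:
  P1: Comorbidity <- PriorTherapy -> Hospital
  P2: Comorbidity <- PriorTherapy -> Treatment <- Dosage -> Outcome <- Hospital
  P3: Comorbidity <- PriorTherapy -> Outcome <- Hospital
That exhausts the simple backdoor paths. Count: 3.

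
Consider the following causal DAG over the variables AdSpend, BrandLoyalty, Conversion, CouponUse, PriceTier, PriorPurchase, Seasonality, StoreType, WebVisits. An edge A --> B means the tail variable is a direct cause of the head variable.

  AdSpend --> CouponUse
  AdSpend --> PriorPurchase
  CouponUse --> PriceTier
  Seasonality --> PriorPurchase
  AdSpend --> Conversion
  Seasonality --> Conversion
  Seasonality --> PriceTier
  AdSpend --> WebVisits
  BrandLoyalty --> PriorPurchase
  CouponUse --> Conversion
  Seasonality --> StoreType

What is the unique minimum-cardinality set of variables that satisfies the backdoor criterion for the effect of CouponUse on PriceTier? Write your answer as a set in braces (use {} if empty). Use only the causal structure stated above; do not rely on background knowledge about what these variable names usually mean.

{}

Variables eligible for adjustment (non-descendants of CouponUse, excluding CouponUse and PriceTier): {AdSpend, BrandLoyalty, PriorPurchase, Seasonality, StoreType, WebVisits}.
Backdoor paths from CouponUse to PriceTier:
  P1: CouponUse <- AdSpend -> Conversion <- Seasonality -> PriceTier
  P2: CouponUse <- AdSpend -> PriorPurchase <- Seasonality -> PriceTier
Each backdoor path contains an unconditioned collider, so every path is already blocked with the empty conditioning set:
  P1: blocked at collider Conversion (neither it nor any descendant is in the conditioning set).
  P2: blocked at collider PriorPurchase (neither it nor any descendant is in the conditioning set).
The empty set is therefore the unique smallest valid set.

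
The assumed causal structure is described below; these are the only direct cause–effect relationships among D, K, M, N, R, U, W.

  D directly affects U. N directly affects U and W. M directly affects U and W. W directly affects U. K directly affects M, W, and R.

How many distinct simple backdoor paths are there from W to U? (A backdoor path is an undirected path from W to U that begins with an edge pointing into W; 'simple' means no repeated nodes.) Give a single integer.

A backdoor path from W to U is any simple undirected path whose first edge points into W (i.e. leaves W via a parent).
Parents of W: {K, M, N}.
Enumerating:
  P1: W <- N -> U
  P2: W <- K -> M -> U
  P3: W <- M -> U
That exhausts the simple backdoor paths. Count: 3.

3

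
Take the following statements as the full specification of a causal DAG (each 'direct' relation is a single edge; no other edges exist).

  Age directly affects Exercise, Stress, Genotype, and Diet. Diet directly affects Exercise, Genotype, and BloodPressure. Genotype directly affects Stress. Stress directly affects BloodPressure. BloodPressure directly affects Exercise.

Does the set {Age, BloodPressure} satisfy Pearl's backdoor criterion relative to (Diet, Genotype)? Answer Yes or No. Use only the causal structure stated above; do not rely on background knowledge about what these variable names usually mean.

Backdoor paths from Diet to Genotype (paths whose first edge points into Diet):
  P1: Diet <- Age -> Genotype
  P2: Diet <- Age -> Stress <- Genotype
  P3: Diet <- Age -> Exercise <- BloodPressure <- Stress <- Genotype
Condition 1 (no descendant of Diet in the set): FAILS — BloodPressure is a descendant of Diet.
Condition 2 (every backdoor path blocked by {Age, BloodPressure}):
  P1: blocked at fork node Age ∈ conditioning set.
  P2: blocked at fork node Age ∈ conditioning set.
  P3: blocked at fork node Age ∈ conditioning set.
{Age, BloodPressure} does not satisfy the backdoor criterion.

No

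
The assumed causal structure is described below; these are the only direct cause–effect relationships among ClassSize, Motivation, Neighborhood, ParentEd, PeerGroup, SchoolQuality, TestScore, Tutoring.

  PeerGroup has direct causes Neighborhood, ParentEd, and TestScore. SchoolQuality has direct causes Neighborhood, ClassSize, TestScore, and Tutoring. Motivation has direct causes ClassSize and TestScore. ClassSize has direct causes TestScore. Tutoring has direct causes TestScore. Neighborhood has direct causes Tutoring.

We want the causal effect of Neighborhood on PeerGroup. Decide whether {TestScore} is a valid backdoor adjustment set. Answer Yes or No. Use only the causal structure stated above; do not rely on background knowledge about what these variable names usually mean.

Yes

Backdoor paths from Neighborhood to PeerGroup (paths whose first edge points into Neighborhood):
  P1: Neighborhood <- Tutoring <- TestScore -> PeerGroup
  P2: Neighborhood <- Tutoring -> SchoolQuality <- TestScore -> PeerGroup
  P3: Neighborhood <- Tutoring -> SchoolQuality <- ClassSize <- TestScore -> PeerGroup
  P4: Neighborhood <- Tutoring -> SchoolQuality <- ClassSize -> Motivation <- TestScore -> PeerGroup
Condition 1 (no descendant of Neighborhood in the set): holds — descendants of Neighborhood are {PeerGroup, SchoolQuality}; none are in {TestScore}.
Condition 2 (every backdoor path blocked by {TestScore}):
  P1: blocked at fork node TestScore ∈ conditioning set.
  P2: blocked at collider SchoolQuality (neither it nor any descendant is in the conditioning set).
  P3: blocked at collider SchoolQuality (neither it nor any descendant is in the conditioning set).
  P4: blocked at collider SchoolQuality (neither it nor any descendant is in the conditioning set).
{TestScore} satisfies the backdoor criterion.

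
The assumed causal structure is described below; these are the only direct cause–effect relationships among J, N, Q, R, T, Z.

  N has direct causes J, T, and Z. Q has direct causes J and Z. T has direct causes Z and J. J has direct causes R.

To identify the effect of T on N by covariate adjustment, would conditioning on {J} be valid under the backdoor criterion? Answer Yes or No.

Backdoor paths from T to N (paths whose first edge points into T):
  P1: T <- Z -> Q <- J -> N
  P2: T <- Z -> N
  P3: T <- J -> Q <- Z -> N
  P4: T <- J -> N
Condition 1 (no descendant of T in the set): holds — descendants of T are {N}; none are in {J}.
Condition 2 (every backdoor path blocked by {J}):
  P1: blocked at collider Q (neither it nor any descendant is in the conditioning set).
  P2: open — no interior node is in the conditioning set.
  P3: blocked at fork node J ∈ conditioning set.
  P4: blocked at fork node J ∈ conditioning set.
{J} does not satisfy the backdoor criterion.

No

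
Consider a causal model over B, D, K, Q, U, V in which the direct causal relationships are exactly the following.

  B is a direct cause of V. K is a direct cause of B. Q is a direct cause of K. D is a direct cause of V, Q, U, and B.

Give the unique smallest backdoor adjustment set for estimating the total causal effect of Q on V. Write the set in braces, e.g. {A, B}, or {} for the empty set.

Variables eligible for adjustment (non-descendants of Q, excluding Q and V): {D, U}.
Backdoor paths from Q to V:
  P1: Q <- D -> B -> V
  P2: Q <- D -> V
The empty set is not sufficient: P1 (Q <- D -> B -> V) has no collider blocking it and no conditioned non-collider, so it is open.
Try {D}:
  P1: blocked at fork node D ∈ conditioning set.
  P2: blocked at fork node D ∈ conditioning set.
{D} contains no descendant of Q and blocks every backdoor path.
No other singleton works — e.g. {U} leaves P1 open — so {D} is the unique smallest valid adjustment set.

{D}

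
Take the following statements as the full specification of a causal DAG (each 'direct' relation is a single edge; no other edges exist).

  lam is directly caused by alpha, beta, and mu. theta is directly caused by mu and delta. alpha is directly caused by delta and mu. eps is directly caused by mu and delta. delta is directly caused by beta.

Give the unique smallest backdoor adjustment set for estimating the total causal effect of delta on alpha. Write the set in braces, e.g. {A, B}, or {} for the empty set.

Variables eligible for adjustment (non-descendants of delta, excluding delta and alpha): {beta, mu}.
Backdoor paths from delta to alpha:
  P1: delta <- beta -> lam <- mu -> alpha
  P2: delta <- beta -> lam <- alpha
Each backdoor path contains an unconditioned collider, so every path is already blocked with the empty conditioning set:
  P1: blocked at collider lam (neither it nor any descendant is in the conditioning set).
  P2: blocked at collider lam (neither it nor any descendant is in the conditioning set).
The empty set is therefore the unique smallest valid set.

{}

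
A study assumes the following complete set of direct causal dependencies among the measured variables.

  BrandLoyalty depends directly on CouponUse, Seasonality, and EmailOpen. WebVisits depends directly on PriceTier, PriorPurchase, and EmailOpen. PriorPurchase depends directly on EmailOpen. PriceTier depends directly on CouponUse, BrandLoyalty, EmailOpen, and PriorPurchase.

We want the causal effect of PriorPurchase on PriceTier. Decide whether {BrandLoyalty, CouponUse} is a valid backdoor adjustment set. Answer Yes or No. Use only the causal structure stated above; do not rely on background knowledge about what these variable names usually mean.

Backdoor paths from PriorPurchase to PriceTier (paths whose first edge points into PriorPurchase):
  P1: PriorPurchase <- EmailOpen -> BrandLoyalty <- CouponUse -> PriceTier
  P2: PriorPurchase <- EmailOpen -> BrandLoyalty -> PriceTier
  P3: PriorPurchase <- EmailOpen -> PriceTier
  P4: PriorPurchase <- EmailOpen -> WebVisits <- PriceTier
Condition 1 (no descendant of PriorPurchase in the set): holds — descendants of PriorPurchase are {PriceTier, WebVisits}; none are in {BrandLoyalty, CouponUse}.
Condition 2 (every backdoor path blocked by {BrandLoyalty, CouponUse}):
  P1: blocked at fork node CouponUse ∈ conditioning set.
  P2: blocked at chain node BrandLoyalty ∈ conditioning set.
  P3: open — no interior node is in the conditioning set.
  P4: blocked at collider WebVisits (neither it nor any descendant is in the conditioning set).
{BrandLoyalty, CouponUse} does not satisfy the backdoor criterion.

No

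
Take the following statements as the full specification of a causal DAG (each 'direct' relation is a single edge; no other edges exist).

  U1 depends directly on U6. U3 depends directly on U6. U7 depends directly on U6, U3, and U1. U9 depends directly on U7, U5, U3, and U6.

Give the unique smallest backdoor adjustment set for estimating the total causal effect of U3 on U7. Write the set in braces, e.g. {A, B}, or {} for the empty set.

Variables eligible for adjustment (non-descendants of U3, excluding U3 and U7): {U1, U5, U6}.
Backdoor paths from U3 to U7:
  P1: U3 <- U6 -> U1 -> U7
  P2: U3 <- U6 -> U7
  P3: U3 <- U6 -> U9 <- U7
The empty set is not sufficient: P1 (U3 <- U6 -> U1 -> U7) has no collider blocking it and no conditioned non-collider, so it is open.
Try {U6}:
  P1: blocked at fork node U6 ∈ conditioning set.
  P2: blocked at fork node U6 ∈ conditioning set.
  P3: blocked at fork node U6 ∈ conditioning set.
{U6} contains no descendant of U3 and blocks every backdoor path.
No other singleton works — e.g. {U5} leaves P1 open — so {U6} is the unique smallest valid adjustment set.

{U6}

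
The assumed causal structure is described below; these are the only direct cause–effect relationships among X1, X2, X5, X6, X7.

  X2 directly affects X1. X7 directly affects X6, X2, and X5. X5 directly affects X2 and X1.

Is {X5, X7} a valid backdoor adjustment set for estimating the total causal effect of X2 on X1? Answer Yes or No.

Backdoor paths from X2 to X1 (paths whose first edge points into X2):
  P1: X2 <- X7 -> X5 -> X1
  P2: X2 <- X5 -> X1
Condition 1 (no descendant of X2 in the set): holds — descendants of X2 are {X1}; none are in {X5, X7}.
Condition 2 (every backdoor path blocked by {X5, X7}):
  P1: blocked at fork node X7 ∈ conditioning set.
  P2: blocked at fork node X5 ∈ conditioning set.
{X5, X7} satisfies the backdoor criterion.

Yes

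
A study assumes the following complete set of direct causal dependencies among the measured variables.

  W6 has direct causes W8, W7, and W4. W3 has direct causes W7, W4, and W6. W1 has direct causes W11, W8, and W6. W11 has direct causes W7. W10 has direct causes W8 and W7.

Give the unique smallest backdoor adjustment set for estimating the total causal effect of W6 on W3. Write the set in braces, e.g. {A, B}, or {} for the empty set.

{W4, W7}

Variables eligible for adjustment (non-descendants of W6, excluding W6 and W3): {W10, W11, W4, W7, W8}.
Backdoor paths from W6 to W3:
  P1: W6 <- W4 -> W3
  P2: W6 <- W7 -> W3
  P3: W6 <- W8 -> W1 <- W11 <- W7 -> W3
  P4: W6 <- W8 -> W10 <- W7 -> W3
The empty set is not sufficient: P1 (W6 <- W4 -> W3) has no collider blocking it and no conditioned non-collider, so it is open.
Try {W4, W7}:
  P1: blocked at fork node W4 ∈ conditioning set.
  P2: blocked at fork node W7 ∈ conditioning set.
  P3: blocked at collider W1 (neither it nor any descendant is in the conditioning set).
  P4: blocked at collider W10 (neither it nor any descendant is in the conditioning set).
{W4, W7} contains no descendant of W6 and blocks every backdoor path.
Every element of {W4, W7} is needed (dropping W4 leaves P1 open; dropping W7 leaves P2 open), so no proper subset is valid.
Among all size-2 subsets of the eligible variables, only {W4, W7} blocks every backdoor path, so it is the unique smallest valid adjustment set.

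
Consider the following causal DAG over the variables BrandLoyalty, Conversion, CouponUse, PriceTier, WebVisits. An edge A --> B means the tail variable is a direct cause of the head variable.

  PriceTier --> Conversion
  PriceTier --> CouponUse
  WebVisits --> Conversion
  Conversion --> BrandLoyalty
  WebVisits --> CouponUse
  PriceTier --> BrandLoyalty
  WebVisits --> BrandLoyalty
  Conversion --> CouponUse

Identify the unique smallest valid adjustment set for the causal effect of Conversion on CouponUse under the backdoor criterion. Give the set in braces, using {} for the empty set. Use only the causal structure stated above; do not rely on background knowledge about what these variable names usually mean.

{PriceTier, WebVisits}

Variables eligible for adjustment (non-descendants of Conversion, excluding Conversion and CouponUse): {PriceTier, WebVisits}.
Backdoor paths from Conversion to CouponUse:
  P1: Conversion <- PriceTier -> CouponUse
  P2: Conversion <- PriceTier -> BrandLoyalty <- WebVisits -> CouponUse
  P3: Conversion <- WebVisits -> CouponUse
  P4: Conversion <- WebVisits -> BrandLoyalty <- PriceTier -> CouponUse
The empty set is not sufficient: P1 (Conversion <- PriceTier -> CouponUse) has no collider blocking it and no conditioned non-collider, so it is open.
Try {PriceTier, WebVisits}:
  P1: blocked at fork node PriceTier ∈ conditioning set.
  P2: blocked at fork node PriceTier ∈ conditioning set.
  P3: blocked at fork node WebVisits ∈ conditioning set.
  P4: blocked at fork node WebVisits ∈ conditioning set.
{PriceTier, WebVisits} contains no descendant of Conversion and blocks every backdoor path.
Every element of {PriceTier, WebVisits} is needed (dropping PriceTier leaves P1 open; dropping WebVisits leaves P3 open), so no proper subset is valid.
Among all size-2 subsets of the eligible variables, only {PriceTier, WebVisits} blocks every backdoor path, so it is the unique smallest valid adjustment set.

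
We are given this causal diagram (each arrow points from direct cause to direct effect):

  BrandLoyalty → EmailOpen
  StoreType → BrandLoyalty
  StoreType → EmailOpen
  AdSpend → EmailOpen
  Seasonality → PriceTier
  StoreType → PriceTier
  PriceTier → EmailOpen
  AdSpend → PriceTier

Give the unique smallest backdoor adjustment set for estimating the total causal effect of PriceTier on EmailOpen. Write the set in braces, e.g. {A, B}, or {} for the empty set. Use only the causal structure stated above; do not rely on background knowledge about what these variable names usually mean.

{AdSpend, StoreType}

Variables eligible for adjustment (non-descendants of PriceTier, excluding PriceTier and EmailOpen): {AdSpend, BrandLoyalty, Seasonality, StoreType}.
Backdoor paths from PriceTier to EmailOpen:
  P1: PriceTier <- StoreType -> BrandLoyalty -> EmailOpen
  P2: PriceTier <- StoreType -> EmailOpen
  P3: PriceTier <- AdSpend -> EmailOpen
The empty set is not sufficient: P1 (PriceTier <- StoreType -> BrandLoyalty -> EmailOpen) has no collider blocking it and no conditioned non-collider, so it is open.
Try {AdSpend, StoreType}:
  P1: blocked at fork node StoreType ∈ conditioning set.
  P2: blocked at fork node StoreType ∈ conditioning set.
  P3: blocked at fork node AdSpend ∈ conditioning set.
{AdSpend, StoreType} contains no descendant of PriceTier and blocks every backdoor path.
Every element of {AdSpend, StoreType} is needed (dropping AdSpend leaves P3 open; dropping StoreType leaves P1 open), so no proper subset is valid.
Among all size-2 subsets of the eligible variables, only {AdSpend, StoreType} blocks every backdoor path, so it is the unique smallest valid adjustment set.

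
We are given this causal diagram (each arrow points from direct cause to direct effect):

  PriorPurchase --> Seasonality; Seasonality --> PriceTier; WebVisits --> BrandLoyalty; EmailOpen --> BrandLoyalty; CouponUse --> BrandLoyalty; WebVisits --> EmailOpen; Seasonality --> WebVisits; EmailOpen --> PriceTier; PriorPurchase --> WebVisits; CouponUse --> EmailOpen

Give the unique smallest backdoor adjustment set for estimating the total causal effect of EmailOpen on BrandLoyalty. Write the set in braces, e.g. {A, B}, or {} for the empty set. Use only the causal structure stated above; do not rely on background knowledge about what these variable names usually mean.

{CouponUse, WebVisits}

Variables eligible for adjustment (non-descendants of EmailOpen, excluding EmailOpen and BrandLoyalty): {CouponUse, PriorPurchase, Seasonality, WebVisits}.
Backdoor paths from EmailOpen to BrandLoyalty:
  P1: EmailOpen <- WebVisits -> BrandLoyalty
  P2: EmailOpen <- CouponUse -> BrandLoyalty
The empty set is not sufficient: P1 (EmailOpen <- WebVisits -> BrandLoyalty) has no collider blocking it and no conditioned non-collider, so it is open.
Try {CouponUse, WebVisits}:
  P1: blocked at fork node WebVisits ∈ conditioning set.
  P2: blocked at fork node CouponUse ∈ conditioning set.
{CouponUse, WebVisits} contains no descendant of EmailOpen and blocks every backdoor path.
Every element of {CouponUse, WebVisits} is needed (dropping CouponUse leaves P2 open; dropping WebVisits leaves P1 open), so no proper subset is valid.
Among all size-2 subsets of the eligible variables, only {CouponUse, WebVisits} blocks every backdoor path, so it is the unique smallest valid adjustment set.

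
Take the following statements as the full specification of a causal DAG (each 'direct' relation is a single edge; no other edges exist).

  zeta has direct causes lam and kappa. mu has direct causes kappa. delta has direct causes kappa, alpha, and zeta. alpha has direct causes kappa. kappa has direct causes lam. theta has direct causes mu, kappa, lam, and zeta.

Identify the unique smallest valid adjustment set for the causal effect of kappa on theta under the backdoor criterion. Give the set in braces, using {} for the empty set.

Variables eligible for adjustment (non-descendants of kappa, excluding kappa and theta): {lam}.
Backdoor paths from kappa to theta:
  P1: kappa <- lam -> zeta -> theta
  P2: kappa <- lam -> theta
The empty set is not sufficient: P1 (kappa <- lam -> zeta -> theta) has no collider blocking it and no conditioned non-collider, so it is open.
Try {lam}:
  P1: blocked at fork node lam ∈ conditioning set.
  P2: blocked at fork node lam ∈ conditioning set.
{lam} contains no descendant of kappa and blocks every backdoor path.
{lam} is the unique smallest valid adjustment set.

{lam}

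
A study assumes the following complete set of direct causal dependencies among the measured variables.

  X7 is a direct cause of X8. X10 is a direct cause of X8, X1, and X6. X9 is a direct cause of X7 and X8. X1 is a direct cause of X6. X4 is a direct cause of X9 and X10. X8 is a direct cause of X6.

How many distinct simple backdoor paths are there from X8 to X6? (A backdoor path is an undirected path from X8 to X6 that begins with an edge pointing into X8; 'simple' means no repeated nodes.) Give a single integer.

A backdoor path from X8 to X6 is any simple undirected path whose first edge points into X8 (i.e. leaves X8 via a parent).
Parents of X8: {X10, X7, X9}.
Enumerating:
  P1: X8 <- X9 <- X4 -> X10 -> X1 -> X6
  P2: X8 <- X9 <- X4 -> X10 -> X6
  P3: X8 <- X7 <- X9 <- X4 -> X10 -> X1 -> X6
  P4: X8 <- X7 <- X9 <- X4 -> X10 -> X6
  P5: X8 <- X10 -> X1 -> X6
  P6: X8 <- X10 -> X6
That exhausts the simple backdoor paths. Count: 6.

6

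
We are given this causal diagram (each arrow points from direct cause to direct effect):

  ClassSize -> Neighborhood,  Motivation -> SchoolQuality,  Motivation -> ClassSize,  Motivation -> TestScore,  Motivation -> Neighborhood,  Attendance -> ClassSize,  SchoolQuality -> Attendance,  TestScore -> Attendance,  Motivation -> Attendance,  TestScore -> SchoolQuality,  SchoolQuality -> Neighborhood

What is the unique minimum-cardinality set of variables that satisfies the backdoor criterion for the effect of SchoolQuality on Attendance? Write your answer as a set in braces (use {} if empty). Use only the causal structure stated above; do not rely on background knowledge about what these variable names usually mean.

{Motivation, TestScore}

Variables eligible for adjustment (non-descendants of SchoolQuality, excluding SchoolQuality and Attendance): {Motivation, TestScore}.
Backdoor paths from SchoolQuality to Attendance:
  P1: SchoolQuality <- Motivation -> TestScore -> Attendance
  P2: SchoolQuality <- Motivation -> Attendance
  P3: SchoolQuality <- Motivation -> ClassSize <- Attendance
  P4: SchoolQuality <- Motivation -> Neighborhood <- ClassSize <- Attendance
  P5: SchoolQuality <- TestScore <- Motivation -> Attendance
  P6: SchoolQuality <- TestScore <- Motivation -> ClassSize <- Attendance
  P7: SchoolQuality <- TestScore <- Motivation -> Neighborhood <- ClassSize <- Attendance
  P8: SchoolQuality <- TestScore -> Attendance
The empty set is not sufficient: P1 (SchoolQuality <- Motivation -> TestScore -> Attendance) has no collider blocking it and no conditioned non-collider, so it is open.
Try {Motivation, TestScore}:
  P1: blocked at fork node Motivation ∈ conditioning set.
  P2: blocked at fork node Motivation ∈ conditioning set.
  P3: blocked at fork node Motivation ∈ conditioning set.
  P4: blocked at fork node Motivation ∈ conditioning set.
  P5: blocked at chain node TestScore ∈ conditioning set.
  P6: blocked at chain node TestScore ∈ conditioning set.
  P7: blocked at chain node TestScore ∈ conditioning set.
  P8: blocked at fork node TestScore ∈ conditioning set.
{Motivation, TestScore} contains no descendant of SchoolQuality and blocks every backdoor path.
Every element of {Motivation, TestScore} is needed (dropping Motivation leaves P2 open; dropping TestScore leaves P8 open), so no proper subset is valid.
Among all size-2 subsets of the eligible variables, only {Motivation, TestScore} blocks every backdoor path, so it is the unique smallest valid adjustment set.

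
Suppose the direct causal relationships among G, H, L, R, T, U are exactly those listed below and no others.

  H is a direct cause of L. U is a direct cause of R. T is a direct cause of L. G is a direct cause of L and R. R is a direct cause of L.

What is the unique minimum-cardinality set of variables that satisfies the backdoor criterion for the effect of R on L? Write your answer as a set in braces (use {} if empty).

Variables eligible for adjustment (non-descendants of R, excluding R and L): {G, H, T, U}.
Backdoor paths from R to L:
  P1: R <- G -> L
The empty set is not sufficient: P1 (R <- G -> L) has no collider blocking it and no conditioned non-collider, so it is open.
Try {G}:
  P1: blocked at fork node G ∈ conditioning set.
{G} contains no descendant of R and blocks every backdoor path.
No other singleton works — e.g. {T} leaves P1 open — so {G} is the unique smallest valid adjustment set.

{G}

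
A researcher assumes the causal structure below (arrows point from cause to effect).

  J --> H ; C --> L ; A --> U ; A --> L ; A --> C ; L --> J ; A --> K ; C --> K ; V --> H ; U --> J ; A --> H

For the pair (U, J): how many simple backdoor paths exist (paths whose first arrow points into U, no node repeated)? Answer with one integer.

4

A backdoor path from U to J is any simple undirected path whose first edge points into U (i.e. leaves U via a parent).
Parents of U: {A}.
Enumerating:
  P1: U <- A -> C -> L -> J
  P2: U <- A -> L -> J
  P3: U <- A -> K <- C -> L -> J
  P4: U <- A -> H <- J
That exhausts the simple backdoor paths. Count: 4.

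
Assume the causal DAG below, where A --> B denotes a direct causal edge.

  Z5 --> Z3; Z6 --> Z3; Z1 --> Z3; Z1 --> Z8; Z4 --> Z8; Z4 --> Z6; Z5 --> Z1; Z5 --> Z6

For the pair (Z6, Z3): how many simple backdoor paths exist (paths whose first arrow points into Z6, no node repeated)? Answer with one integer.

4

A backdoor path from Z6 to Z3 is any simple undirected path whose first edge points into Z6 (i.e. leaves Z6 via a parent).
Parents of Z6: {Z4, Z5}.
Enumerating:
  P1: Z6 <- Z5 -> Z1 -> Z3
  P2: Z6 <- Z5 -> Z3
  P3: Z6 <- Z4 -> Z8 <- Z1 <- Z5 -> Z3
  P4: Z6 <- Z4 -> Z8 <- Z1 -> Z3
That exhausts the simple backdoor paths. Count: 4.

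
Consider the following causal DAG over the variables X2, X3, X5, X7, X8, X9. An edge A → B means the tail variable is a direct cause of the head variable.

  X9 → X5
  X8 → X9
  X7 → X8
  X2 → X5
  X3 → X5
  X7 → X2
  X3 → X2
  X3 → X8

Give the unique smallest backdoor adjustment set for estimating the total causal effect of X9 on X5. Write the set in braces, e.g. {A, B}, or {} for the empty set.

Variables eligible for adjustment (non-descendants of X9, excluding X9 and X5): {X2, X3, X7, X8}.
Backdoor paths from X9 to X5:
  P1: X9 <- X8 <- X3 -> X2 -> X5
  P2: X9 <- X8 <- X3 -> X5
  P3: X9 <- X8 <- X7 -> X2 <- X3 -> X5
  P4: X9 <- X8 <- X7 -> X2 -> X5
The empty set is not sufficient: P1 (X9 <- X8 <- X3 -> X2 -> X5) has no collider blocking it and no conditioned non-collider, so it is open.
Try {X8}:
  P1: blocked at chain node X8 ∈ conditioning set.
  P2: blocked at chain node X8 ∈ conditioning set.
  P3: blocked at chain node X8 ∈ conditioning set.
  P4: blocked at chain node X8 ∈ conditioning set.
{X8} contains no descendant of X9 and blocks every backdoor path.
No other singleton works — e.g. {X3} leaves P4 open — so {X8} is the unique smallest valid adjustment set.

{X8}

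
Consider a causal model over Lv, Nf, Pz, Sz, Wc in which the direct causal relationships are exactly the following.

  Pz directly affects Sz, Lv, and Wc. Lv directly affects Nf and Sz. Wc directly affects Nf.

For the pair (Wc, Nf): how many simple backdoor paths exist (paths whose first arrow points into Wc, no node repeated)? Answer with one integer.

2

A backdoor path from Wc to Nf is any simple undirected path whose first edge points into Wc (i.e. leaves Wc via a parent).
Parents of Wc: {Pz}.
Enumerating:
  P1: Wc <- Pz -> Lv -> Nf
  P2: Wc <- Pz -> Sz <- Lv -> Nf
That exhausts the simple backdoor paths. Count: 2.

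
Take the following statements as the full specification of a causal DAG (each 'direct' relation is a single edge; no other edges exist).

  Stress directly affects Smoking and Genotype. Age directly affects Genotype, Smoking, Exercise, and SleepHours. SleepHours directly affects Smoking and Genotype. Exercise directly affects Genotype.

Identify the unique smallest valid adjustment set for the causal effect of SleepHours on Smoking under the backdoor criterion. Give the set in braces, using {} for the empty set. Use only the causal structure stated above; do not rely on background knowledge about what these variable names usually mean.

{Age}

Variables eligible for adjustment (non-descendants of SleepHours, excluding SleepHours and Smoking): {Age, Exercise, Stress}.
Backdoor paths from SleepHours to Smoking:
  P1: SleepHours <- Age -> Exercise -> Genotype <- Stress -> Smoking
  P2: SleepHours <- Age -> Smoking
  P3: SleepHours <- Age -> Genotype <- Stress -> Smoking
The empty set is not sufficient: P2 (SleepHours <- Age -> Smoking) has no collider blocking it and no conditioned non-collider, so it is open.
Try {Age}:
  P1: blocked at fork node Age ∈ conditioning set.
  P2: blocked at fork node Age ∈ conditioning set.
  P3: blocked at fork node Age ∈ conditioning set.
{Age} contains no descendant of SleepHours and blocks every backdoor path.
No other singleton works — e.g. {Exercise} leaves P2 open — so {Age} is the unique smallest valid adjustment set.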